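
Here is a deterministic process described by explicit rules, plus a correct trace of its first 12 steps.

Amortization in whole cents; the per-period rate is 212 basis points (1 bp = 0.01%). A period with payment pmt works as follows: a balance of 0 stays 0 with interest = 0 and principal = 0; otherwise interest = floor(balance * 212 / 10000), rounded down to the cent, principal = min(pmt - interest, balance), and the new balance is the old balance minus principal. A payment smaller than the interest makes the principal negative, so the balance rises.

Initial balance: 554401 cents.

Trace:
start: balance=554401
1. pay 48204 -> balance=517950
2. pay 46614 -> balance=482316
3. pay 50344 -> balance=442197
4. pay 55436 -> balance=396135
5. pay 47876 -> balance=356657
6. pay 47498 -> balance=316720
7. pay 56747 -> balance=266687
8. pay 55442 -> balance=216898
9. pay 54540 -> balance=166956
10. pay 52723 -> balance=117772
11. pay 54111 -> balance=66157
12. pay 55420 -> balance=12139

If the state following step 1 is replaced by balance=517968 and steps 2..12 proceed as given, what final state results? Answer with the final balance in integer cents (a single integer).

12159

state after step 1 := balance=517968
2. pay 46614 -> balance=482334
3. pay 50344 -> balance=442215
4. pay 55436 -> balance=396153
5. pay 47876 -> balance=356675
6. pay 47498 -> balance=316738
7. pay 56747 -> balance=266705
8. pay 55442 -> balance=216917
9. pay 54540 -> balance=166975
10. pay 52723 -> balance=117791
11. pay 54111 -> balance=66177
12. pay 55420 -> balance=12159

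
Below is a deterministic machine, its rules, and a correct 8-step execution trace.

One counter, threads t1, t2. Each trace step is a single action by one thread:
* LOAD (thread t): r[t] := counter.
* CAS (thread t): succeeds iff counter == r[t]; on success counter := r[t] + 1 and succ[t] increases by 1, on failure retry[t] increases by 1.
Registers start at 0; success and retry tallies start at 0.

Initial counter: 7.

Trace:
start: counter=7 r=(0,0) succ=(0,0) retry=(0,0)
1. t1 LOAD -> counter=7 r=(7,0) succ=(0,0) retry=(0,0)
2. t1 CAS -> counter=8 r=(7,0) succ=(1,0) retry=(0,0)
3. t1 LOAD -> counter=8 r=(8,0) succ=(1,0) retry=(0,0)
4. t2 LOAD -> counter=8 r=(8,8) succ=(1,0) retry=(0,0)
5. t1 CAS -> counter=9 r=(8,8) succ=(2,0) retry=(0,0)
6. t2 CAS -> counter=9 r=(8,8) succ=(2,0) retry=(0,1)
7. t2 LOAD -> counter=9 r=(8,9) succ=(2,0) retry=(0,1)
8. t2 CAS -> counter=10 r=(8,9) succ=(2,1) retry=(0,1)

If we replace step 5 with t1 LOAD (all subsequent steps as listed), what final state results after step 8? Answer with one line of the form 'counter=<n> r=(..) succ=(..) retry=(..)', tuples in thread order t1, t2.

(re-executing from step 5 with the substitution; state before step 5: counter=8 r=(8,8) succ=(1,0) retry=(0,0))
5. t1 LOAD -> counter=8 r=(8,8) succ=(1,0) retry=(0,0)
6. t2 CAS -> counter=9 r=(8,8) succ=(1,1) retry=(0,0)
7. t2 LOAD -> counter=9 r=(8,9) succ=(1,1) retry=(0,0)
8. t2 CAS -> counter=10 r=(8,9) succ=(1,2) retry=(0,0)

counter=10 r=(8,9) succ=(1,2) retry=(0,0)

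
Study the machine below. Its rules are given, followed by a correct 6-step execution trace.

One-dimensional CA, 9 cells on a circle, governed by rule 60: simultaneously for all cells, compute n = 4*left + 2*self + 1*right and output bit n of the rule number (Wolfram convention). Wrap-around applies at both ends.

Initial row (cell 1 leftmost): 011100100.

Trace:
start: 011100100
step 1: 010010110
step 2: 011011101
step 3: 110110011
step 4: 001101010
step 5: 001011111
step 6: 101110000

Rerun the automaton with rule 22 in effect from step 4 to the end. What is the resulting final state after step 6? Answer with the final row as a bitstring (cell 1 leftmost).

000111111

(re-executing steps 4..6 under rule 22; state before step 4: 110110011)
step 4: 000001100
step 5: 000010010
step 6: 000111111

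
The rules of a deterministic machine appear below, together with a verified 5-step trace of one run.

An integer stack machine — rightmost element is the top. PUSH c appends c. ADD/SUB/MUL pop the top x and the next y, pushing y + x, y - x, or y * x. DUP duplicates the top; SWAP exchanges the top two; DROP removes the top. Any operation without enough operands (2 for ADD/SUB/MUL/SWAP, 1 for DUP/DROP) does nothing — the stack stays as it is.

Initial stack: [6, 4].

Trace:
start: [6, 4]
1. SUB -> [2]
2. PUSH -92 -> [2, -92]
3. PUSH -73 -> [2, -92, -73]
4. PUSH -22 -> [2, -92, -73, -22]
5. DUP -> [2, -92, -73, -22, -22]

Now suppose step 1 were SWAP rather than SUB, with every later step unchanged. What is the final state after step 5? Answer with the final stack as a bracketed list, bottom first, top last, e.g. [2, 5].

[4, 6, -92, -73, -22, -22]

(re-executing from step 1 with the substitution; state before step 1: [6, 4])
1. SWAP -> [4, 6]
2. PUSH -92 -> [4, 6, -92]
3. PUSH -73 -> [4, 6, -92, -73]
4. PUSH -22 -> [4, 6, -92, -73, -22]
5. DUP -> [4, 6, -92, -73, -22, -22]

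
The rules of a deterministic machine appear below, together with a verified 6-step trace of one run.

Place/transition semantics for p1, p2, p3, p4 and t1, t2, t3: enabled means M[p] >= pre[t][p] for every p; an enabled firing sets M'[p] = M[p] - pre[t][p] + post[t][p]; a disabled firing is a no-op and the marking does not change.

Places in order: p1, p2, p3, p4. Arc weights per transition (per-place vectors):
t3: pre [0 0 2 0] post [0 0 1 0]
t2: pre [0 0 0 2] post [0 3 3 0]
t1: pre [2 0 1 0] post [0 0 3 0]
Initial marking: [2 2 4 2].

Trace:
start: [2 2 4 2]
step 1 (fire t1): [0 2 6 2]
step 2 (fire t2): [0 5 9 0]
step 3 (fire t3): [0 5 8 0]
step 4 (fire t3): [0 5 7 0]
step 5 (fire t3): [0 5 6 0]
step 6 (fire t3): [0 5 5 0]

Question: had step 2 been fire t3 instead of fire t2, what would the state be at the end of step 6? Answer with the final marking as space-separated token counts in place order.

0 2 1 2

(re-executing from step 2 with the substitution; state before step 2: [0 2 6 2])
step 2 (fire t3): [0 2 5 2]
step 3 (fire t3): [0 2 4 2]
step 4 (fire t3): [0 2 3 2]
step 5 (fire t3): [0 2 2 2]
step 6 (fire t3): [0 2 1 2]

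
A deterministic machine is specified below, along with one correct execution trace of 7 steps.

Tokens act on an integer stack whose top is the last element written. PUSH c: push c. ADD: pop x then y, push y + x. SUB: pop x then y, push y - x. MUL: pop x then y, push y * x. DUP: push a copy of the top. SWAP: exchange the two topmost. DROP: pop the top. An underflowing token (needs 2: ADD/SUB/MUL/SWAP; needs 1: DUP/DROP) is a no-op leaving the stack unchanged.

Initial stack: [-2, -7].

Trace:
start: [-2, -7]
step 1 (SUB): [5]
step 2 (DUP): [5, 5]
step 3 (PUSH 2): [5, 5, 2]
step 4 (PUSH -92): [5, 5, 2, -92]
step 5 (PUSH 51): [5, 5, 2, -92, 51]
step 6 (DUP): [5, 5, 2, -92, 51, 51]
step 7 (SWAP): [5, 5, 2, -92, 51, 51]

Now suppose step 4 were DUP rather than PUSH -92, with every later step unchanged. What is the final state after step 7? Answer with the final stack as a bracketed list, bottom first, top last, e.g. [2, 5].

(re-executing from step 4 with the substitution; state before step 4: [5, 5, 2])
step 4 (DUP): [5, 5, 2, 2]
step 5 (PUSH 51): [5, 5, 2, 2, 51]
step 6 (DUP): [5, 5, 2, 2, 51, 51]
step 7 (SWAP): [5, 5, 2, 2, 51, 51]

[5, 5, 2, 2, 51, 51]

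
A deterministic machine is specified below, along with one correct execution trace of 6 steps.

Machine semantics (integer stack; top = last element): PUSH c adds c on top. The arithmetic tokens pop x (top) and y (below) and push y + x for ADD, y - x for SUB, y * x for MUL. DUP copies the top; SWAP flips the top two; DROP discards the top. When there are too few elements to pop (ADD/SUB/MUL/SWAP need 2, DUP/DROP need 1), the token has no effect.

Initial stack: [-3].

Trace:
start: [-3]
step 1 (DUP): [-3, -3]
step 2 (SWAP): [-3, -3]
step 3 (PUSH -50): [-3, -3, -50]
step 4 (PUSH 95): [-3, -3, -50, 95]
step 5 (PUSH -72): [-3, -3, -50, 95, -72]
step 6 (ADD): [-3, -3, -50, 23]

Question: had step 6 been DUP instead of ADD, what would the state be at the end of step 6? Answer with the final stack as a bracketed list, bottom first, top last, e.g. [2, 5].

[-3, -3, -50, 95, -72, -72]

(re-executing from step 6 with the substitution; state before step 6: [-3, -3, -50, 95, -72])
step 6 (DUP): [-3, -3, -50, 95, -72, -72]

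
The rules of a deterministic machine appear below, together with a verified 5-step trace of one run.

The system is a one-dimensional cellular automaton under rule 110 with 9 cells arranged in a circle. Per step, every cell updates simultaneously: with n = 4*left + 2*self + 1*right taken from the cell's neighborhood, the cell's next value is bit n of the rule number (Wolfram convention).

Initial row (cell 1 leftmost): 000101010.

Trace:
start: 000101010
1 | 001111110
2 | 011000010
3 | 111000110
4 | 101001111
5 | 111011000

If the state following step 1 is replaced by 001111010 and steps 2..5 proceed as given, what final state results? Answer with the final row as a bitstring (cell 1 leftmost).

state after step 1 := 001111010
2 | 011001110
3 | 111011010
4 | 101111111
5 | 111000000

111000000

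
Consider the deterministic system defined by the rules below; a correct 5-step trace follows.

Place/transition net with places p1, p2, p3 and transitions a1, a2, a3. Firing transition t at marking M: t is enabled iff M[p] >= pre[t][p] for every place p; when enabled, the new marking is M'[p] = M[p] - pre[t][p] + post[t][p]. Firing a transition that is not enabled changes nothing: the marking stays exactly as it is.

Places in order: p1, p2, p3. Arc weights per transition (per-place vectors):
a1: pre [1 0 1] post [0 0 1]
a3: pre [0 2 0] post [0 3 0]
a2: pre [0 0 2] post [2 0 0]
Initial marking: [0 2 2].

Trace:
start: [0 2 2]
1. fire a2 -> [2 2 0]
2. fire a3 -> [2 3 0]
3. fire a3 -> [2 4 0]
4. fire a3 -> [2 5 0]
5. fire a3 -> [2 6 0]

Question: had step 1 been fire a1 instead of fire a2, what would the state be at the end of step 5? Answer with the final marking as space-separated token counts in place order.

0 6 2

(re-executing from step 1 with the substitution; state before step 1: [0 2 2])
1. fire a1 -> [0 2 2]
2. fire a3 -> [0 3 2]
3. fire a3 -> [0 4 2]
4. fire a3 -> [0 5 2]
5. fire a3 -> [0 6 2]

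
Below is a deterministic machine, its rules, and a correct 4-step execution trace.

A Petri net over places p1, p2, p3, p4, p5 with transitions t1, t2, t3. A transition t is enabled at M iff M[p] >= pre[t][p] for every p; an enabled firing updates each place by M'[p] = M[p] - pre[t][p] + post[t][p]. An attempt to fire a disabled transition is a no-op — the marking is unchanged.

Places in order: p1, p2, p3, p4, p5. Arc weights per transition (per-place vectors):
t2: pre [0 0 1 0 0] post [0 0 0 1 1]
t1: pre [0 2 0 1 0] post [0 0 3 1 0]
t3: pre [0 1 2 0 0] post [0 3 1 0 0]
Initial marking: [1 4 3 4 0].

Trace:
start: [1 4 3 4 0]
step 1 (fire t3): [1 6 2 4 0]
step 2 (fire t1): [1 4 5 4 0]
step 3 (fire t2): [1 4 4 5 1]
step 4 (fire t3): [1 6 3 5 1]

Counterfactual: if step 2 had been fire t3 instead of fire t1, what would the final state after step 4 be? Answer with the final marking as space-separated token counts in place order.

(re-executing from step 2 with the substitution; state before step 2: [1 6 2 4 0])
step 2 (fire t3): [1 8 1 4 0]
step 3 (fire t2): [1 8 0 5 1]
step 4 (fire t3): [1 8 0 5 1]

1 8 0 5 1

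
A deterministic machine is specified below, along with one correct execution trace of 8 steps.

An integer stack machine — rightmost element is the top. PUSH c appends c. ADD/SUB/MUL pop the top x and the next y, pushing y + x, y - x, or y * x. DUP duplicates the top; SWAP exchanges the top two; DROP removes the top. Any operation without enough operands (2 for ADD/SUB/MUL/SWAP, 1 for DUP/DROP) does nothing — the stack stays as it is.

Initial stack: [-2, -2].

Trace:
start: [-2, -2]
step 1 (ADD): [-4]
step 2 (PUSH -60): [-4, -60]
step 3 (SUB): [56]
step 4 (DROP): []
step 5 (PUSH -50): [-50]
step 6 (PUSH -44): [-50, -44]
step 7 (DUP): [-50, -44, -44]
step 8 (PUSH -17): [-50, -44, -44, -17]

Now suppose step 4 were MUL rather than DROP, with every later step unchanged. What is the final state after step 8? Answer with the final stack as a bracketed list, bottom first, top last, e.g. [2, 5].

[56, -50, -44, -44, -17]

(re-executing from step 4 with the substitution; state before step 4: [56])
step 4 (MUL): [56]
step 5 (PUSH -50): [56, -50]
step 6 (PUSH -44): [56, -50, -44]
step 7 (DUP): [56, -50, -44, -44]
step 8 (PUSH -17): [56, -50, -44, -44, -17]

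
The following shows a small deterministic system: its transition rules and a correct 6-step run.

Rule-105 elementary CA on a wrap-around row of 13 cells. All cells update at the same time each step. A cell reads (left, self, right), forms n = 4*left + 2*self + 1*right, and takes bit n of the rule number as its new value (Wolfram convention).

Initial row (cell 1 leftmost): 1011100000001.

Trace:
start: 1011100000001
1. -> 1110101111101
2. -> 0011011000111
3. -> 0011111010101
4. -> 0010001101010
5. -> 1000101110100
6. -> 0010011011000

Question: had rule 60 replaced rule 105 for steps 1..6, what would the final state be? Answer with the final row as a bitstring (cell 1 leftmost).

(re-executing steps 1..6 under rule 60; state before step 1: 1011100000001)
1. -> 0110010000001
2. -> 1101011000001
3. -> 0011110100001
4. -> 1010001110001
5. -> 0111001001001
6. -> 1100101101101

1100101101101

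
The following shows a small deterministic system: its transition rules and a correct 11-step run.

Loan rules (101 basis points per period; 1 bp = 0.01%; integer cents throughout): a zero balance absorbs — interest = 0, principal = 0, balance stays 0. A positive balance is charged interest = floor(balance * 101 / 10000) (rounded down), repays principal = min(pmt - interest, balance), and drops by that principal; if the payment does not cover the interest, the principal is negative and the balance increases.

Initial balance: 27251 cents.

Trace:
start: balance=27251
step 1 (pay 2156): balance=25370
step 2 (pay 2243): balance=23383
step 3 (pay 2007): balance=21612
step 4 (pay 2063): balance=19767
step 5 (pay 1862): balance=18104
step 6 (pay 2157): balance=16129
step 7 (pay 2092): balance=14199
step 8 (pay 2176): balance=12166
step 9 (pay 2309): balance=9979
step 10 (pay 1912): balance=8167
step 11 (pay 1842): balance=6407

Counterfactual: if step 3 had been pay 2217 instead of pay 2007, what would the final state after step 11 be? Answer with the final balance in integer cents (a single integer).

(re-executing from step 3 with the substitution; state before step 3: balance=23383)
step 3 (pay 2217): balance=21402
step 4 (pay 2063): balance=19555
step 5 (pay 1862): balance=17890
step 6 (pay 2157): balance=15913
step 7 (pay 2092): balance=13981
step 8 (pay 2176): balance=11946
step 9 (pay 2309): balance=9757
step 10 (pay 1912): balance=7943
step 11 (pay 1842): balance=6181

6181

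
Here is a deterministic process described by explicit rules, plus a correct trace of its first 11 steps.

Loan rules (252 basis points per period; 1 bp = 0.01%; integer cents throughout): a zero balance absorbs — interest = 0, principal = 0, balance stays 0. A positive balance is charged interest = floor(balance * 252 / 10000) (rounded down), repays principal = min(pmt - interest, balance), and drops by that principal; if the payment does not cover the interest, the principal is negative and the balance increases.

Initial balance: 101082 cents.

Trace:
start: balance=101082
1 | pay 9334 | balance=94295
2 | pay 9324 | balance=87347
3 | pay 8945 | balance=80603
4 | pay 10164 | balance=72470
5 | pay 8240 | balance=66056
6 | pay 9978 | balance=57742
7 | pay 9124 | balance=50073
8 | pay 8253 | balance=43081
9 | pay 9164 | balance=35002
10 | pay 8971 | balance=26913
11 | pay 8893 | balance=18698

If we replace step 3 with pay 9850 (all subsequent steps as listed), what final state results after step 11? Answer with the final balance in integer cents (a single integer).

(re-executing from step 3 with the substitution; state before step 3: balance=87347)
3 | pay 9850 | balance=79698
4 | pay 10164 | balance=71542
5 | pay 8240 | balance=65104
6 | pay 9978 | balance=56766
7 | pay 9124 | balance=49072
8 | pay 8253 | balance=42055
9 | pay 9164 | balance=33950
10 | pay 8971 | balance=25834
11 | pay 8893 | balance=17592

17592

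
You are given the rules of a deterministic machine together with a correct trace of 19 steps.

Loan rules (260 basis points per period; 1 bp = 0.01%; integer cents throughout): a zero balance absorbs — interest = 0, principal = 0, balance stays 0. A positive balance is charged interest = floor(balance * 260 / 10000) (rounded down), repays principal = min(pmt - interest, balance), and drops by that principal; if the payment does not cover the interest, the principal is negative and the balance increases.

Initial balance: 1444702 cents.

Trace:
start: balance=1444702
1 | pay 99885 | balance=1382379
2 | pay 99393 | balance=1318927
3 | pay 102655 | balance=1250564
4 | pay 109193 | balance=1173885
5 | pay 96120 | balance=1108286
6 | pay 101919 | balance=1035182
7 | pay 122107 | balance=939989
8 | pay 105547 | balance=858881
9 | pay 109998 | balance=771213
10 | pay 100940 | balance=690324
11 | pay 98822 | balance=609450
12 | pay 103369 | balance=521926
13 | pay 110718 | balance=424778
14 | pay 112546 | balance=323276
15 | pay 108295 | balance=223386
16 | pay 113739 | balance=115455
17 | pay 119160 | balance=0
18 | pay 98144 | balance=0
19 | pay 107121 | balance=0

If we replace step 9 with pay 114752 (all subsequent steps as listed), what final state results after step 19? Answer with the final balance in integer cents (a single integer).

0

(re-executing from step 9 with the substitution; state before step 9: balance=858881)
9 | pay 114752 | balance=766459
10 | pay 100940 | balance=685446
11 | pay 98822 | balance=604445
12 | pay 103369 | balance=516791
13 | pay 110718 | balance=419509
14 | pay 112546 | balance=317870
15 | pay 108295 | balance=217839
16 | pay 113739 | balance=109763
17 | pay 119160 | balance=0
18 | pay 98144 | balance=0
19 | pay 107121 | balance=0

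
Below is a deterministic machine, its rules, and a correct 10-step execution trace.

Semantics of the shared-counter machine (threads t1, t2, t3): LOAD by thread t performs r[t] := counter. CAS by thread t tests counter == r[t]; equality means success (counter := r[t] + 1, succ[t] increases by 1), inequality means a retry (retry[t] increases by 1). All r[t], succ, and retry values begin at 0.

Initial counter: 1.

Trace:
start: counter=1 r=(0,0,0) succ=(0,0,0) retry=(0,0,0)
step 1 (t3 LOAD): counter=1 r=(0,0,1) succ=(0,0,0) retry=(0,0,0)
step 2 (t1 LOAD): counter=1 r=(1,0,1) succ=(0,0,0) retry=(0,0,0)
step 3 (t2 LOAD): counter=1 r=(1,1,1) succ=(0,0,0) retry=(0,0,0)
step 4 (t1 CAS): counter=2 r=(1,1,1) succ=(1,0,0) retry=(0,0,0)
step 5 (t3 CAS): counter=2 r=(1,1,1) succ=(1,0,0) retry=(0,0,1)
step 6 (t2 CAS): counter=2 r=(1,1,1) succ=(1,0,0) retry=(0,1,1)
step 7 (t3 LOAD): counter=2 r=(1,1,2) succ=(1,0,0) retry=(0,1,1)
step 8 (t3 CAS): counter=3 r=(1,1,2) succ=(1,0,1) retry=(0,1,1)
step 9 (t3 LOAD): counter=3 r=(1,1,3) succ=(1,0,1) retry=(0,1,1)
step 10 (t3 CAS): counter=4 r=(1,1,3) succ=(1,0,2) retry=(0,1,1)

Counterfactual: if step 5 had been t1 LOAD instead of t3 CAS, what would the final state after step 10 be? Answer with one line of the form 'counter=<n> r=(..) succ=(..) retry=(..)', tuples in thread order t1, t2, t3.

counter=4 r=(2,1,3) succ=(1,0,2) retry=(0,1,0)

(re-executing from step 5 with the substitution; state before step 5: counter=2 r=(1,1,1) succ=(1,0,0) retry=(0,0,0))
step 5 (t1 LOAD): counter=2 r=(2,1,1) succ=(1,0,0) retry=(0,0,0)
step 6 (t2 CAS): counter=2 r=(2,1,1) succ=(1,0,0) retry=(0,1,0)
step 7 (t3 LOAD): counter=2 r=(2,1,2) succ=(1,0,0) retry=(0,1,0)
step 8 (t3 CAS): counter=3 r=(2,1,2) succ=(1,0,1) retry=(0,1,0)
step 9 (t3 LOAD): counter=3 r=(2,1,3) succ=(1,0,1) retry=(0,1,0)
step 10 (t3 CAS): counter=4 r=(2,1,3) succ=(1,0,2) retry=(0,1,0)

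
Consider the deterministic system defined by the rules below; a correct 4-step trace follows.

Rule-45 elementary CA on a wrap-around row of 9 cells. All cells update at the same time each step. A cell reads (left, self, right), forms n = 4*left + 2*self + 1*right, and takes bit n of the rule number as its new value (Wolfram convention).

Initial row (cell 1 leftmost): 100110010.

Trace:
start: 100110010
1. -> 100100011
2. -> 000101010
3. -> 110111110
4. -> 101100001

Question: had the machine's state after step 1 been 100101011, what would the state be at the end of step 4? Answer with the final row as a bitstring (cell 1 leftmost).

101101110

state after step 1 := 100101011
2. -> 000111110
3. -> 110100000
4. -> 101101110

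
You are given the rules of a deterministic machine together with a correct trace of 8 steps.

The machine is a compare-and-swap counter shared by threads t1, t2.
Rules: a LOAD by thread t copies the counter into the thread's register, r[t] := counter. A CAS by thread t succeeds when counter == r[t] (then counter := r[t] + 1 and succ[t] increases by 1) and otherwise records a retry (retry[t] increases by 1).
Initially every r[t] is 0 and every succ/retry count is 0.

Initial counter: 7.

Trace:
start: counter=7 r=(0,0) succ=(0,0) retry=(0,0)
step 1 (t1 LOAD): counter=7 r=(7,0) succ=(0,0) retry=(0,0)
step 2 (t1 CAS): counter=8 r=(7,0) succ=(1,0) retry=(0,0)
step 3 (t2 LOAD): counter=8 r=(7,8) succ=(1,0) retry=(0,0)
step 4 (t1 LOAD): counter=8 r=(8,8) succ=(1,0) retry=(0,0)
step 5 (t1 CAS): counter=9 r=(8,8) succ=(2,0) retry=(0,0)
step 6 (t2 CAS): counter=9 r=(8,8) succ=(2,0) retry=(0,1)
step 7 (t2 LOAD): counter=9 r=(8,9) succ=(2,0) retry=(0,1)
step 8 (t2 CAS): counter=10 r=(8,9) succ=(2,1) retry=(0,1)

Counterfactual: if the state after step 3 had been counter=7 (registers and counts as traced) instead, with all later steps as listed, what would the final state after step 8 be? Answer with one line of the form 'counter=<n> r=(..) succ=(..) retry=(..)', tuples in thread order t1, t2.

counter=10 r=(7,9) succ=(2,2) retry=(0,0)

state after step 3 := counter=7 r=(7,8) succ=(1,0) retry=(0,0)
step 4 (t1 LOAD): counter=7 r=(7,8) succ=(1,0) retry=(0,0)
step 5 (t1 CAS): counter=8 r=(7,8) succ=(2,0) retry=(0,0)
step 6 (t2 CAS): counter=9 r=(7,8) succ=(2,1) retry=(0,0)
step 7 (t2 LOAD): counter=9 r=(7,9) succ=(2,1) retry=(0,0)
step 8 (t2 CAS): counter=10 r=(7,9) succ=(2,2) retry=(0,0)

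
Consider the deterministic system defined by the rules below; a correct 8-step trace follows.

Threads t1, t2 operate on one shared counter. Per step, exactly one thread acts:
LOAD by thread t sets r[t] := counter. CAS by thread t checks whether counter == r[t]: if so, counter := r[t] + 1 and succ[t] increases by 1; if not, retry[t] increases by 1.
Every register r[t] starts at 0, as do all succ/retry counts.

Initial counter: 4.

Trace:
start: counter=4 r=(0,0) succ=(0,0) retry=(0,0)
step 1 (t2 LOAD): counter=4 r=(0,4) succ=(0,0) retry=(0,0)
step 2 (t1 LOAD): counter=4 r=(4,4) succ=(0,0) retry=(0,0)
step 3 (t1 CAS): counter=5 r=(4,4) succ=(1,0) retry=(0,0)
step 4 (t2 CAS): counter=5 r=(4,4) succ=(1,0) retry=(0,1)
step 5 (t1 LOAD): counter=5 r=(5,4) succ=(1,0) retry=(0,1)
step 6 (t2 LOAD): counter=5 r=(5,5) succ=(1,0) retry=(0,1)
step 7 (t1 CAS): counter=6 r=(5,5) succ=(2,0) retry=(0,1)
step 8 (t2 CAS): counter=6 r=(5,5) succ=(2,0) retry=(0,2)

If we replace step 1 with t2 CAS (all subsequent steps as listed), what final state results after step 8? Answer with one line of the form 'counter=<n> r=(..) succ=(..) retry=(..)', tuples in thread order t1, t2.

(re-executing from step 1 with the substitution; state before step 1: counter=4 r=(0,0) succ=(0,0) retry=(0,0))
step 1 (t2 CAS): counter=4 r=(0,0) succ=(0,0) retry=(0,1)
step 2 (t1 LOAD): counter=4 r=(4,0) succ=(0,0) retry=(0,1)
step 3 (t1 CAS): counter=5 r=(4,0) succ=(1,0) retry=(0,1)
step 4 (t2 CAS): counter=5 r=(4,0) succ=(1,0) retry=(0,2)
step 5 (t1 LOAD): counter=5 r=(5,0) succ=(1,0) retry=(0,2)
step 6 (t2 LOAD): counter=5 r=(5,5) succ=(1,0) retry=(0,2)
step 7 (t1 CAS): counter=6 r=(5,5) succ=(2,0) retry=(0,2)
step 8 (t2 CAS): counter=6 r=(5,5) succ=(2,0) retry=(0,3)

counter=6 r=(5,5) succ=(2,0) retry=(0,3)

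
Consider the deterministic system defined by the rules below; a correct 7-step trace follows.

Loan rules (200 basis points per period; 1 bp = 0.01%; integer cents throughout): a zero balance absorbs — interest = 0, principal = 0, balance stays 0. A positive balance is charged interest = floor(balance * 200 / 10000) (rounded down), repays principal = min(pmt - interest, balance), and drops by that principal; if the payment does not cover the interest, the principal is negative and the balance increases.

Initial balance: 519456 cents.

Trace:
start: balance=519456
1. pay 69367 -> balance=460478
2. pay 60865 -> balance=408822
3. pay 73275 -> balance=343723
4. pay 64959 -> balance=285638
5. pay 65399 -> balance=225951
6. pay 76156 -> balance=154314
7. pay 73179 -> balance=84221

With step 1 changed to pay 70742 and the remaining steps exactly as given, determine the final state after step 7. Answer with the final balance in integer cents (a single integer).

82672

(re-executing from step 1 with the substitution; state before step 1: balance=519456)
1. pay 70742 -> balance=459103
2. pay 60865 -> balance=407420
3. pay 73275 -> balance=342293
4. pay 64959 -> balance=284179
5. pay 65399 -> balance=224463
6. pay 76156 -> balance=152796
7. pay 73179 -> balance=82672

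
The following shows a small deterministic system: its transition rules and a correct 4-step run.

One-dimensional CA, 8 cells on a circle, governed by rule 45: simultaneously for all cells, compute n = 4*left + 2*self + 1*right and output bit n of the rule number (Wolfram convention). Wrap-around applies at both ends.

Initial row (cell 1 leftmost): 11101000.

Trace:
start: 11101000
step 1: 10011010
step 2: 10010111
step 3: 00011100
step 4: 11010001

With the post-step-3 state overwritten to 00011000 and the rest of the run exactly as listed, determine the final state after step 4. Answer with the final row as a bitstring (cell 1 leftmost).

state after step 3 := 00011000
step 4: 11010011

11010011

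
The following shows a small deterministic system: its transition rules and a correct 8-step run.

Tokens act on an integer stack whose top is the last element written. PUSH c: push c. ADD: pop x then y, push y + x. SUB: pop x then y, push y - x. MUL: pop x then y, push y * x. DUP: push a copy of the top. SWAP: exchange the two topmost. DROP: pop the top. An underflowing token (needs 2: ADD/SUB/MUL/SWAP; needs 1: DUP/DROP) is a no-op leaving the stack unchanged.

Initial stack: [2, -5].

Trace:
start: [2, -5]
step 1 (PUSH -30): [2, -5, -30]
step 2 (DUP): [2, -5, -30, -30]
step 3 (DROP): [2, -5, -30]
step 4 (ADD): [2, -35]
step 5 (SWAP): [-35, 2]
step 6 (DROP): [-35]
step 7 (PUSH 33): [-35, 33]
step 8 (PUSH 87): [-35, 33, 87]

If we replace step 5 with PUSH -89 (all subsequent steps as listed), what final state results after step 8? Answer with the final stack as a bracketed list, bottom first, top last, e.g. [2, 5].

(re-executing from step 5 with the substitution; state before step 5: [2, -35])
step 5 (PUSH -89): [2, -35, -89]
step 6 (DROP): [2, -35]
step 7 (PUSH 33): [2, -35, 33]
step 8 (PUSH 87): [2, -35, 33, 87]

[2, -35, 33, 87]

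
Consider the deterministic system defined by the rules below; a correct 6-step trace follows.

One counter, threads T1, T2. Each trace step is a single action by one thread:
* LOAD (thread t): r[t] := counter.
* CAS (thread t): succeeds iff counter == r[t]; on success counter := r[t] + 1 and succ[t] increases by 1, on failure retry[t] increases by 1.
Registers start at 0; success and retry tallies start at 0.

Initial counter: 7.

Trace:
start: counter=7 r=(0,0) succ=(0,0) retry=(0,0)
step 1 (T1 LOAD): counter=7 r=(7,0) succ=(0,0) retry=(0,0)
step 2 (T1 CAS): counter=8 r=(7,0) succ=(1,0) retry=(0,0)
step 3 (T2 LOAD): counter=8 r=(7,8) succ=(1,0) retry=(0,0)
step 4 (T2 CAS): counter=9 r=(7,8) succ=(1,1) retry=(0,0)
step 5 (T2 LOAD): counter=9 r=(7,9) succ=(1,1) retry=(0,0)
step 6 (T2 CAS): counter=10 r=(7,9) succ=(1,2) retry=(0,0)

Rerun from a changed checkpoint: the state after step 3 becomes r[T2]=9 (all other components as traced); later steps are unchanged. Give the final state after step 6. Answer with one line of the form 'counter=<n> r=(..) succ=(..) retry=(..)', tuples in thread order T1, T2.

counter=9 r=(7,8) succ=(1,1) retry=(0,1)

state after step 3 := counter=8 r=(7,9) succ=(1,0) retry=(0,0)
step 4 (T2 CAS): counter=8 r=(7,9) succ=(1,0) retry=(0,1)
step 5 (T2 LOAD): counter=8 r=(7,8) succ=(1,0) retry=(0,1)
step 6 (T2 CAS): counter=9 r=(7,8) succ=(1,1) retry=(0,1)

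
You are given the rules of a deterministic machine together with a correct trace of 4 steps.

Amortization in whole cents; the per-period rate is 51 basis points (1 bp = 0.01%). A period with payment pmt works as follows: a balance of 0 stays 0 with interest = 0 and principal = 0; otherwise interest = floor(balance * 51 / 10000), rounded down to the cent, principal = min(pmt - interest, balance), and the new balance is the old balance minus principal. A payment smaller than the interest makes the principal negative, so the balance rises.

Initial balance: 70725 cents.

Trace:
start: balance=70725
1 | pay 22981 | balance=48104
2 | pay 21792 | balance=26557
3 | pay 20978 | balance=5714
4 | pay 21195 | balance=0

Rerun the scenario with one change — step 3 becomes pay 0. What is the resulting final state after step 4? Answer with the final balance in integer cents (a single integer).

5633

(re-executing from step 3 with the substitution; state before step 3: balance=26557)
3 | pay 0 | balance=26692
4 | pay 21195 | balance=5633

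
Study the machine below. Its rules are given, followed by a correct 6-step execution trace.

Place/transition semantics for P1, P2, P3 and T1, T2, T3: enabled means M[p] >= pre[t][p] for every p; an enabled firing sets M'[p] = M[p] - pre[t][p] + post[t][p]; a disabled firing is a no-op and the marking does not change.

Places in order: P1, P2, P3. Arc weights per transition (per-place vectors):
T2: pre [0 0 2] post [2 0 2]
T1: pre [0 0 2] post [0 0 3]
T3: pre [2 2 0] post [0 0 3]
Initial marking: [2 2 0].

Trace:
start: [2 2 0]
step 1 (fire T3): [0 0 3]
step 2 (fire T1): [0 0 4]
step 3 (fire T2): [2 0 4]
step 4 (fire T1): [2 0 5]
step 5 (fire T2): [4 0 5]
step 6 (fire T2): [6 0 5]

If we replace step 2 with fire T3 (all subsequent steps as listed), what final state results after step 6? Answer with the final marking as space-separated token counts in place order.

(re-executing from step 2 with the substitution; state before step 2: [0 0 3])
step 2 (fire T3): [0 0 3]
step 3 (fire T2): [2 0 3]
step 4 (fire T1): [2 0 4]
step 5 (fire T2): [4 0 4]
step 6 (fire T2): [6 0 4]

6 0 4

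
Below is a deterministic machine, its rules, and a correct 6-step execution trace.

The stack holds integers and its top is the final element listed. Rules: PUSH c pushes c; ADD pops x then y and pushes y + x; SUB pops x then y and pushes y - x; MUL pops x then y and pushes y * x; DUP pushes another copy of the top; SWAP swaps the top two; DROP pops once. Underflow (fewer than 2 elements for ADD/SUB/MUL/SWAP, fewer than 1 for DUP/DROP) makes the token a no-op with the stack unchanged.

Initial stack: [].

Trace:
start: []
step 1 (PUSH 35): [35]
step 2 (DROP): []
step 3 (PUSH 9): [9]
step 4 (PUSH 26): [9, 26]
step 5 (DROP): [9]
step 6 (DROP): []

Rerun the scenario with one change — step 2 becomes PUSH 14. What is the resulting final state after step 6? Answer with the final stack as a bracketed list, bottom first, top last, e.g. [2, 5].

[35, 14]

(re-executing from step 2 with the substitution; state before step 2: [35])
step 2 (PUSH 14): [35, 14]
step 3 (PUSH 9): [35, 14, 9]
step 4 (PUSH 26): [35, 14, 9, 26]
step 5 (DROP): [35, 14, 9]
step 6 (DROP): [35, 14]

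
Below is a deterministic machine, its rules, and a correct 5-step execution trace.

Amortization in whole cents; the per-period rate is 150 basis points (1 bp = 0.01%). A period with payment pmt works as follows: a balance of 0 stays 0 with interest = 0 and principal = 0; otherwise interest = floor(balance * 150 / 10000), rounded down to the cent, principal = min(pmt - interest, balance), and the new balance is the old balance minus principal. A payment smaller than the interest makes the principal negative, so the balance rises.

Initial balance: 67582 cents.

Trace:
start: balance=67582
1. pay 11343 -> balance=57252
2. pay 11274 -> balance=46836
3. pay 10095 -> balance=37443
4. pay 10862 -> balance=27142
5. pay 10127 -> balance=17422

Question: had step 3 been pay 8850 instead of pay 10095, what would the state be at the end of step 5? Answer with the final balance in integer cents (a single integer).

18705

(re-executing from step 3 with the substitution; state before step 3: balance=46836)
3. pay 8850 -> balance=38688
4. pay 10862 -> balance=28406
5. pay 10127 -> balance=18705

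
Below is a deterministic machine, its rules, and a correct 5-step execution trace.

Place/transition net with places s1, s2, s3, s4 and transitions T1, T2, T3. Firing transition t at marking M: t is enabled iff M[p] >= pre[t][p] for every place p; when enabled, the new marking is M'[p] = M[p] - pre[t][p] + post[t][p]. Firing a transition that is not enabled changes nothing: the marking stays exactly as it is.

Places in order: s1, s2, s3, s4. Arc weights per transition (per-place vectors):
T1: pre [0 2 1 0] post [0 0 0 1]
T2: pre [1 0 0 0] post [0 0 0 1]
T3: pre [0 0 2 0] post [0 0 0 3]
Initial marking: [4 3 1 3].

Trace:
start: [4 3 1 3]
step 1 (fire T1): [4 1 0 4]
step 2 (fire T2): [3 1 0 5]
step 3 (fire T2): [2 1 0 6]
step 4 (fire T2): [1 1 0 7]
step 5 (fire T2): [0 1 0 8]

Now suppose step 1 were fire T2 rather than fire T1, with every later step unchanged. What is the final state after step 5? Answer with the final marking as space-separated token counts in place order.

(re-executing from step 1 with the substitution; state before step 1: [4 3 1 3])
step 1 (fire T2): [3 3 1 4]
step 2 (fire T2): [2 3 1 5]
step 3 (fire T2): [1 3 1 6]
step 4 (fire T2): [0 3 1 7]
step 5 (fire T2): [0 3 1 7]

0 3 1 7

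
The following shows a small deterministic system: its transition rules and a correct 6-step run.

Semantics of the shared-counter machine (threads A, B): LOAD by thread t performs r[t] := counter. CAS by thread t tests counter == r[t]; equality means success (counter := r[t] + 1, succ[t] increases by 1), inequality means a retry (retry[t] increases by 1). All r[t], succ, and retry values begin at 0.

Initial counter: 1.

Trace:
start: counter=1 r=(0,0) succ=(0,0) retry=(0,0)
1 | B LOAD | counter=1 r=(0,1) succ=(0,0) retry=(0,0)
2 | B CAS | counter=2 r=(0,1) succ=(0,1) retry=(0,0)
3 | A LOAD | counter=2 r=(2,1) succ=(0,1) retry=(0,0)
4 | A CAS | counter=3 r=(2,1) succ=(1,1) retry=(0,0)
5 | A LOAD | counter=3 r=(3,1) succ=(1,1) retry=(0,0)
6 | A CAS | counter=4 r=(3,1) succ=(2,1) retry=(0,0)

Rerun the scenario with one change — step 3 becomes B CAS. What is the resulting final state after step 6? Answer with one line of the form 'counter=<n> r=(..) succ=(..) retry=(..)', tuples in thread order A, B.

(re-executing from step 3 with the substitution; state before step 3: counter=2 r=(0,1) succ=(0,1) retry=(0,0))
3 | B CAS | counter=2 r=(0,1) succ=(0,1) retry=(0,1)
4 | A CAS | counter=2 r=(0,1) succ=(0,1) retry=(1,1)
5 | A LOAD | counter=2 r=(2,1) succ=(0,1) retry=(1,1)
6 | A CAS | counter=3 r=(2,1) succ=(1,1) retry=(1,1)

counter=3 r=(2,1) succ=(1,1) retry=(1,1)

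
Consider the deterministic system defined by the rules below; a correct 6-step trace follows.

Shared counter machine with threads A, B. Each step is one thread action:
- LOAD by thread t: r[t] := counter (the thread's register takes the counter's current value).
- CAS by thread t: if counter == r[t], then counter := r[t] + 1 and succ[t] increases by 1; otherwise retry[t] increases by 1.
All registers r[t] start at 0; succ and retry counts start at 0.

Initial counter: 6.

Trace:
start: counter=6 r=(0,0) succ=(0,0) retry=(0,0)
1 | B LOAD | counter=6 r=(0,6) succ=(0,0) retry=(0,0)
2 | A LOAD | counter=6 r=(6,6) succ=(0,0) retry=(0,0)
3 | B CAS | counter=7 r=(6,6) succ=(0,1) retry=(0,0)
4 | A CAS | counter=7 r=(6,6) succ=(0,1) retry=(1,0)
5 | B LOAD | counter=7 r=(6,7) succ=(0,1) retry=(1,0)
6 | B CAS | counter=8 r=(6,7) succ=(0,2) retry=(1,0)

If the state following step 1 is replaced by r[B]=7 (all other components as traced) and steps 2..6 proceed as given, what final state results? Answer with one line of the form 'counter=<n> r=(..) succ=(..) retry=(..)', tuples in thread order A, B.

counter=8 r=(6,7) succ=(1,1) retry=(0,1)

state after step 1 := counter=6 r=(0,7) succ=(0,0) retry=(0,0)
2 | A LOAD | counter=6 r=(6,7) succ=(0,0) retry=(0,0)
3 | B CAS | counter=6 r=(6,7) succ=(0,0) retry=(0,1)
4 | A CAS | counter=7 r=(6,7) succ=(1,0) retry=(0,1)
5 | B LOAD | counter=7 r=(6,7) succ=(1,0) retry=(0,1)
6 | B CAS | counter=8 r=(6,7) succ=(1,1) retry=(0,1)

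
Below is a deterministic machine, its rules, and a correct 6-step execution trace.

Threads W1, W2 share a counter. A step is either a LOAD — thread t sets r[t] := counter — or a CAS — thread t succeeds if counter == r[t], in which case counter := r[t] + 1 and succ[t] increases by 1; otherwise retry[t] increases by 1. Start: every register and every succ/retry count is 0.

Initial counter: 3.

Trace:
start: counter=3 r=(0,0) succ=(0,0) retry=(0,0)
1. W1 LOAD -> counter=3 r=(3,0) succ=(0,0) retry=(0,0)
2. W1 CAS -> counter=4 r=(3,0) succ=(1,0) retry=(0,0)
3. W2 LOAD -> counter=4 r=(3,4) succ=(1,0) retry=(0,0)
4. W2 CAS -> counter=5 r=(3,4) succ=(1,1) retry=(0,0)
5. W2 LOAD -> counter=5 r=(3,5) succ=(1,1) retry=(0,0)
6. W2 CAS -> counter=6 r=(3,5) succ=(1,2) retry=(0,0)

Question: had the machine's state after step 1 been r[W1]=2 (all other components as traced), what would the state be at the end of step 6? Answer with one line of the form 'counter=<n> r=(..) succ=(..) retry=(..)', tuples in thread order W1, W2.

state after step 1 := counter=3 r=(2,0) succ=(0,0) retry=(0,0)
2. W1 CAS -> counter=3 r=(2,0) succ=(0,0) retry=(1,0)
3. W2 LOAD -> counter=3 r=(2,3) succ=(0,0) retry=(1,0)
4. W2 CAS -> counter=4 r=(2,3) succ=(0,1) retry=(1,0)
5. W2 LOAD -> counter=4 r=(2,4) succ=(0,1) retry=(1,0)
6. W2 CAS -> counter=5 r=(2,4) succ=(0,2) retry=(1,0)

counter=5 r=(2,4) succ=(0,2) retry=(1,0)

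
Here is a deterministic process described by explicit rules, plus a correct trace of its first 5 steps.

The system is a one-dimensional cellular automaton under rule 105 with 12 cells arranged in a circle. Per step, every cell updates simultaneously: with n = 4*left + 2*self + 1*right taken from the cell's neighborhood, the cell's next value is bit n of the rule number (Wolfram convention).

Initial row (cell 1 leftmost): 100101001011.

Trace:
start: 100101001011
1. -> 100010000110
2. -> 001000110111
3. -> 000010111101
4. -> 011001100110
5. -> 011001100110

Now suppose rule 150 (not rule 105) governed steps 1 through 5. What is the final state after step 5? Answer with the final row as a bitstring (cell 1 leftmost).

100110011001

(re-executing steps 1..5 under rule 150; state before step 1: 100101001011)
1. -> 011101111001
2. -> 001000110111
3. -> 111101000010
4. -> 011001100110
5. -> 100110011001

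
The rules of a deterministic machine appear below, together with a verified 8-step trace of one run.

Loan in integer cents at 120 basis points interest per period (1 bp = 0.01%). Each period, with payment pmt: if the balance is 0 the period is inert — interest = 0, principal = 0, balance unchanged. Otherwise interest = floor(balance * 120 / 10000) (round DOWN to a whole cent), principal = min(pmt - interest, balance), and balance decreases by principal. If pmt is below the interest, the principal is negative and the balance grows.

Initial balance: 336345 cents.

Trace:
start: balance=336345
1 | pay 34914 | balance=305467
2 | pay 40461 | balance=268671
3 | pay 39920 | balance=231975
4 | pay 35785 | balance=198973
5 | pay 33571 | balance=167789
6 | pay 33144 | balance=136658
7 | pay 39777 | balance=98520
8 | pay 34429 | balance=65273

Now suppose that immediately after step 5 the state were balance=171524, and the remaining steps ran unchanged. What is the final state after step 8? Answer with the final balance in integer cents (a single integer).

69145

state after step 5 := balance=171524
6 | pay 33144 | balance=140438
7 | pay 39777 | balance=102346
8 | pay 34429 | balance=69145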